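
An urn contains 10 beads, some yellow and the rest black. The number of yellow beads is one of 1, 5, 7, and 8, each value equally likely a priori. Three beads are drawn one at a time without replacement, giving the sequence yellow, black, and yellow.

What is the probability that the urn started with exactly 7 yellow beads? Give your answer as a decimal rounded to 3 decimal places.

0.373

The likelihood of the observed sequence under each hypothesis: P(data | r = 1) = (1/10)(9/9)(0/8) = 0; P(data | r = 5) = (5/10)(5/9)(4/8) = 0.13889; P(data | r = 7) = (7/10)(3/9)(6/8) = 0.175; P(data | r = 8) = (8/10)(2/9)(7/8) = 0.15556.
The prior-weighted likelihoods are 1/4 · 0 = 0, 1/4 · 0.13889 = 0.034722, 1/4 · 0.175 = 0.04375, 1/4 · 0.15556 = 0.038889; summing to 0.11736.
So P(r = 7 | data) = (0.04375) / (0.11736) = 0.37278.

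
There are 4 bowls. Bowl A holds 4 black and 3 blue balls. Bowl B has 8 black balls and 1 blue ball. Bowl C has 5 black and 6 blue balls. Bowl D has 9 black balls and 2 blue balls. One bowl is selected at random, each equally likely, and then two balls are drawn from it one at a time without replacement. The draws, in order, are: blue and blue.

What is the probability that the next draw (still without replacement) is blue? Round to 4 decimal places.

0.3453

Under each hypothesis, the probability of the observed sequence is: P(data | bowl A) = (3/7)(2/6) = 0.14286; P(data | bowl B) = (1/9)(0/8) = 0; P(data | bowl C) = (6/11)(5/10) = 0.27273; P(data | bowl D) = (2/11)(1/10) = 0.018182.
The prior-weighted likelihoods are 1/4 · 0.14286 = 0.035714, 1/4 · 0 = 0, 1/4 · 0.27273 = 0.068182, 1/4 · 0.018182 = 0.0045455; these sum to 0.10844.
The posterior is then P(bowl A | data) = 0.32934, P(bowl B | data) = 0, P(bowl C | data) = 0.62874, P(bowl D | data) = 0.041916.
Averaging over the posterior, P(blue next | data) = (1/5)(0.32934) + (4/9)(0.62874) + (0)(0.041916) = 0.34531.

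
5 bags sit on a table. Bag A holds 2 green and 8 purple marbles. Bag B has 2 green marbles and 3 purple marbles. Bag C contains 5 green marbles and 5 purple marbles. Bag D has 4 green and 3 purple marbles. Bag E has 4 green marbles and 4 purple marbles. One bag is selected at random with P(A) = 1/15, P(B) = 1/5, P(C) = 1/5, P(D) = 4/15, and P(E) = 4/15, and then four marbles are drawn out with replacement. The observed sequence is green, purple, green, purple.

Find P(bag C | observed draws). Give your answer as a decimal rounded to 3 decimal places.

0.214

Compute the likelihood of the observed sequence for each case: P(data | bag A) = (2/10)(8/10)(2/10)(8/10) = 0.0256; P(data | bag B) = (2/5)(3/5)(2/5)(3/5) = 0.0576; P(data | bag C) = (5/10)(5/10)(5/10)(5/10) = 0.0625; P(data | bag D) = (4/7)(3/7)(4/7)(3/7) = 0.059975; P(data | bag E) = (4/8)(4/8)(4/8)(4/8) = 0.0625.
Weighting by the prior gives 1/15 · 0.0256 = 0.0017067, 1/5 · 0.0576 = 0.01152, 1/5 · 0.0625 = 0.0125, 4/15 · 0.059975 = 0.015993, 4/15 · 0.0625 = 0.016667; with total 0.058387.
So P(bag C | data) = (0.0125) / (0.058387) = 0.21409.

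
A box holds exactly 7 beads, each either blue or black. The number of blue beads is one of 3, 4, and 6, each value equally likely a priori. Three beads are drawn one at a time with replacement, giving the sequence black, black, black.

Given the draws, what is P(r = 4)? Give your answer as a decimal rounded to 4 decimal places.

0.2935

Under each hypothesis, the probability of the observed sequence is: P(data | r = 3) = (4/7)(4/7)(4/7) = 0.18659; P(data | r = 4) = (3/7)(3/7)(3/7) = 0.078717; P(data | r = 6) = (1/7)(1/7)(1/7) = 0.0029155.
Multiplying each by its prior: 1/3 · 0.18659 = 0.062196, 1/3 · 0.078717 = 0.026239, 1/3 · 0.0029155 = 0.00097182; summing to 0.089407.
By Bayes' rule, P(r = 4 | data) = (0.026239) / (0.089407) = 0.29348.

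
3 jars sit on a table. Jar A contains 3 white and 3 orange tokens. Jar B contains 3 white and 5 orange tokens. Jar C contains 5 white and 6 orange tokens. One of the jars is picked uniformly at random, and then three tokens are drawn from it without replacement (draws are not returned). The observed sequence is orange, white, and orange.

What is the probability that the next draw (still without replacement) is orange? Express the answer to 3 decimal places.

0.485

The likelihood of the observed sequence under each hypothesis: P(data | jar A) = (3/6)(3/5)(2/4) = 0.15; P(data | jar B) = (5/8)(3/7)(4/6) = 0.17857; P(data | jar C) = (6/11)(5/10)(5/9) = 0.15152.
Multiplying each by its prior: 1/3 · 0.15 = 0.05, 1/3 · 0.17857 = 0.059524, 1/3 · 0.15152 = 0.050505; summing to 0.16003.
Dividing through by the total gives posterior P(jar A | data) = 0.31244, P(jar B | data) = 0.37196, P(jar C | data) = 0.3156.
Averaging over the posterior, P(orange next | data) = (1/3)(0.31244) + (3/5)(0.37196) + (1/2)(0.3156) = 0.48512.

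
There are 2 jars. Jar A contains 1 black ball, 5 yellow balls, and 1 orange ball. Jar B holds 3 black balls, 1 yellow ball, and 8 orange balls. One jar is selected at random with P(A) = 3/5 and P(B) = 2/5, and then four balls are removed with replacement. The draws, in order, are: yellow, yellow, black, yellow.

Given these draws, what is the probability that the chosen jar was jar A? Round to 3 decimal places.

0.998

The likelihood of the observed sequence under each hypothesis: P(data | jar A) = (5/7)(5/7)(1/7)(5/7) = 0.052062; P(data | jar B) = (1/12)(1/12)(3/12)(1/12) = 0.00014468.
The prior-weighted likelihoods are 3/5 · 0.052062 = 0.031237, 2/5 · 0.00014468 = 5.787e-05; summing to 0.031295.
Therefore the posterior P(jar A | data) = (0.031237) / (0.031295) = 0.99815.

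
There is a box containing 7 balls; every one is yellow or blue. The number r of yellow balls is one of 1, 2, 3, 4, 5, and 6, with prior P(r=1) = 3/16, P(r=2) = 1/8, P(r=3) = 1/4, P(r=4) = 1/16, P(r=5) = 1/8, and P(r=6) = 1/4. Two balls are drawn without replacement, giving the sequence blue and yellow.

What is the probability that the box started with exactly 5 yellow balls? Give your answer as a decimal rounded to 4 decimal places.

Compute the likelihood of the observed sequence for each case: P(data | r = 1) = (6/7)(1/6) = 1/7; P(data | r = 2) = (5/7)(2/6) = 5/21; P(data | r = 3) = (4/7)(3/6) = 2/7; P(data | r = 4) = (3/7)(4/6) = 2/7; P(data | r = 5) = (2/7)(5/6) = 5/21; P(data | r = 6) = (1/7)(6/6) = 1/7.
Weighting by the prior gives 3/16 · 1/7 = 3/112, 1/8 · 5/21 = 5/168, 1/4 · 2/7 = 1/14, 1/16 · 2/7 = 1/56, 1/8 · 5/21 = 5/168, 1/4 · 1/7 = 1/28; these sum to 71/336.
By Bayes' rule, P(r = 5 | data) = (5/168) / (71/336) = 10/71.

0.1408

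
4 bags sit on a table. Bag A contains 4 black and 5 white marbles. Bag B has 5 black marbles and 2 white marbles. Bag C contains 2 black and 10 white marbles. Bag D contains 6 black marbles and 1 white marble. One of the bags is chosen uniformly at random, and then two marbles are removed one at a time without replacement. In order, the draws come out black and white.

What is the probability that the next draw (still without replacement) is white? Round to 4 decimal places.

Compute the likelihood of the observed sequence for each case: P(data | bag A) = (4/9)(5/8) = 0.27778; P(data | bag B) = (5/7)(2/6) = 0.2381; P(data | bag C) = (2/12)(10/11) = 0.15152; P(data | bag D) = (6/7)(1/6) = 0.14286.
Weighting by the prior gives 1/4 · 0.27778 = 0.069444, 1/4 · 0.2381 = 0.059524, 1/4 · 0.15152 = 0.037879, 1/4 · 0.14286 = 0.035714; with total 0.20256.
Normalising, the posterior is P(bag A | data) = 0.34283, P(bag B | data) = 0.29386, P(bag C | data) = 0.187, P(bag D | data) = 0.17631.
Averaging over the posterior, P(white next | data) = (4/7)(0.34283) + (1/5)(0.29386) + (9/10)(0.187) + (0)(0.17631) = 0.42297.

0.4230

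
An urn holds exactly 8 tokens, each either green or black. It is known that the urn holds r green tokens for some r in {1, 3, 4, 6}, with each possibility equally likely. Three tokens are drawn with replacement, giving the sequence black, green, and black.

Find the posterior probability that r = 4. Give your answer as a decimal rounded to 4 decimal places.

Compute the likelihood of the observed sequence for each case: P(data | r = 1) = (7/8)(1/8)(7/8) = 0.095703; P(data | r = 3) = (5/8)(3/8)(5/8) = 0.14648; P(data | r = 4) = (4/8)(4/8)(4/8) = 0.125; P(data | r = 6) = (2/8)(6/8)(2/8) = 0.046875.
Multiplying each by its prior: 1/4 · 0.095703 = 0.023926, 1/4 · 0.14648 = 0.036621, 1/4 · 0.125 = 0.03125, 1/4 · 0.046875 = 0.011719; with total 0.10352.
Therefore the posterior P(r = 4 | data) = (0.03125) / (0.10352) = 0.30189.

0.3019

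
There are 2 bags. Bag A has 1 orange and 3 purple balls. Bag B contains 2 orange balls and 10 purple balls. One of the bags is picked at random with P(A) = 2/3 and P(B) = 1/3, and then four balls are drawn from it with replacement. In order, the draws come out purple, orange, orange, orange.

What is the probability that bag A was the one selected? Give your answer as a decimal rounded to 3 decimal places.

Compute the likelihood of the observed sequence for each case: P(data | bag A) = (3/4)(1/4)(1/4)(1/4) = 0.011719; P(data | bag B) = (10/12)(2/12)(2/12)(2/12) = 0.003858.
Weighting by the prior gives 2/3 · 0.011719 = 0.0078125, 1/3 · 0.003858 = 0.001286; with total 0.0090985.
By Bayes' rule, P(bag A | data) = (0.0078125) / (0.0090985) = 0.85866.

0.859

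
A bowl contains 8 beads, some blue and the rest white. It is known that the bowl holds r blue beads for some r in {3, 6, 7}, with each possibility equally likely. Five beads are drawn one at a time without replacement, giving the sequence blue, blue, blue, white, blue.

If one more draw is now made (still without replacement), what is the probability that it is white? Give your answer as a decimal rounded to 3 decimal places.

0.154

For each hypothesis, P(data | H) works out to: P(data | r = 3) = (3/8)(2/7)(1/6)(5/5)(0/4) = 0; P(data | r = 6) = (6/8)(5/7)(4/6)(2/5)(3/4) = 3/28; P(data | r = 7) = (7/8)(6/7)(5/6)(1/5)(4/4) = 1/8.
Multiplying each by its prior: 1/3 · 0 = 0, 1/3 · 3/28 = 1/28, 1/3 · 1/8 = 1/24; summing to 13/168.
The posterior is then P(r = 3 | data) = 0, P(r = 6 | data) = 6/13, P(r = 7 | data) = 7/13.
Averaging over the posterior, P(white next | data) = (1/3)(6/13) + (0)(7/13) = 2/13.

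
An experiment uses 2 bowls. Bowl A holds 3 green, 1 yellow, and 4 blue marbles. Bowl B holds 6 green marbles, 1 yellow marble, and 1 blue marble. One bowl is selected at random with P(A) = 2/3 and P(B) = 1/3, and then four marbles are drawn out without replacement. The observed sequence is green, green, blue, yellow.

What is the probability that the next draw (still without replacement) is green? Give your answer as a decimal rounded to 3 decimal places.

Under each hypothesis, the probability of the observed sequence is: P(data | bowl A) = (3/8)(2/7)(4/6)(1/5) = 1/70; P(data | bowl B) = (6/8)(5/7)(1/6)(1/5) = 1/56.
The prior-weighted likelihoods are 2/3 · 1/70 = 1/105, 1/3 · 1/56 = 1/168; with total 13/840.
The posterior is then P(bowl A | data) = 8/13, P(bowl B | data) = 5/13.
So P(green next | data) = Σ P(green next | H) P(H | data) = (1/4)(8/13) + (1)(5/13) = 7/13.

0.538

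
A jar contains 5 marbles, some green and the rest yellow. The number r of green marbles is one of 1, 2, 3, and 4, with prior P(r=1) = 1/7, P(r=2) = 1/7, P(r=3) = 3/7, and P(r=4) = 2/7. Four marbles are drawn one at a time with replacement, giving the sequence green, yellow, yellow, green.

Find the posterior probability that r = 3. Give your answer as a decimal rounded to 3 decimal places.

0.563

The likelihood of the observed sequence under each hypothesis: P(data | r = 1) = (1/5)(4/5)(4/5)(1/5) = 0.0256; P(data | r = 2) = (2/5)(3/5)(3/5)(2/5) = 0.0576; P(data | r = 3) = (3/5)(2/5)(2/5)(3/5) = 0.0576; P(data | r = 4) = (4/5)(1/5)(1/5)(4/5) = 0.0256.
Weighting by the prior gives 1/7 · 0.0256 = 0.0036571, 1/7 · 0.0576 = 0.0082286, 3/7 · 0.0576 = 0.024686, 2/7 · 0.0256 = 0.0073143; with total 0.043886.
Therefore the posterior P(r = 3 | data) = (0.024686) / (0.043886) = 0.5625.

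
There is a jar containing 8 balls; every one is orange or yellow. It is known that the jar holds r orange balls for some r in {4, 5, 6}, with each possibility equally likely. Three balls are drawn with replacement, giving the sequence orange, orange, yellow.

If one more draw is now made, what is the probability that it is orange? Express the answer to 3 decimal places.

Compute the likelihood of the observed sequence for each case: P(data | r = 4) = (4/8)(4/8)(4/8) = 0.125; P(data | r = 5) = (5/8)(5/8)(3/8) = 0.14648; P(data | r = 6) = (6/8)(6/8)(2/8) = 0.14062.
Multiplying each by its prior: 1/3 · 0.125 = 0.041667, 1/3 · 0.14648 = 0.048828, 1/3 · 0.14062 = 0.046875; summing to 0.13737.
The posterior is then P(r = 4 | data) = 0.30332, P(r = 5 | data) = 0.35545, P(r = 6 | data) = 0.34123.
The predictive probability is P(orange next | data) = (1/2)(0.30332) + (5/8)(0.35545) + (3/4)(0.34123) = 0.62974.

0.630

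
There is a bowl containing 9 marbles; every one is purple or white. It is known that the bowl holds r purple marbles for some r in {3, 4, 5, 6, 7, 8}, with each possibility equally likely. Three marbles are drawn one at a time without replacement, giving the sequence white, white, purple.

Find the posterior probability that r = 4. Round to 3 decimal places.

For each hypothesis, P(data | H) works out to: P(data | r = 3) = (6/9)(5/8)(3/7) = 5/28; P(data | r = 4) = (5/9)(4/8)(4/7) = 10/63; P(data | r = 5) = (4/9)(3/8)(5/7) = 5/42; P(data | r = 6) = (3/9)(2/8)(6/7) = 1/14; P(data | r = 7) = (2/9)(1/8)(7/7) = 1/36; P(data | r = 8) = (1/9)(0/8) = 0.
The prior-weighted likelihoods are 1/6 · 5/28 = 5/168, 1/6 · 10/63 = 5/189, 1/6 · 5/42 = 5/252, 1/6 · 1/14 = 1/84, 1/6 · 1/36 = 1/216, 1/6 · 0 = 0; with total 5/54.
Therefore the posterior P(r = 4 | data) = (5/189) / (5/54) = 2/7.

0.286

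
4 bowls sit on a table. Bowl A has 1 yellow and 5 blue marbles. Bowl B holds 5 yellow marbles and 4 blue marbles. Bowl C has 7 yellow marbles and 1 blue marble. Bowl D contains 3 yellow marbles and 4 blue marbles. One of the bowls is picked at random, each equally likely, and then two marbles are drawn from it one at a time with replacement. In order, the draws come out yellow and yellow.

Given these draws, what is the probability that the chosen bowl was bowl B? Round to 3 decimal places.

0.240

Under each hypothesis, the probability of the observed sequence is: P(data | bowl A) = (1/6)(1/6) = 0.027778; P(data | bowl B) = (5/9)(5/9) = 0.30864; P(data | bowl C) = (7/8)(7/8) = 0.76562; P(data | bowl D) = (3/7)(3/7) = 0.18367.
Multiplying each by its prior: 1/4 · 0.027778 = 0.0069444, 1/4 · 0.30864 = 0.07716, 1/4 · 0.76562 = 0.19141, 1/4 · 0.18367 = 0.045918; summing to 0.32143.
Hence P(bowl B | data) = (0.07716) / (0.32143) = 0.24005.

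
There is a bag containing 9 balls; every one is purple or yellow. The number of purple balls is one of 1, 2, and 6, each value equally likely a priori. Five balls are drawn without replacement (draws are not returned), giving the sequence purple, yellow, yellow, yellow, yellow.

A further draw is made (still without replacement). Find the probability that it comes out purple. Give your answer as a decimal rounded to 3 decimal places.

0.125

Under each hypothesis, the probability of the observed sequence is: P(data | r = 1) = (1/9)(8/8)(7/7)(6/6)(5/5) = 1/9; P(data | r = 2) = (2/9)(7/8)(6/7)(5/6)(4/5) = 1/9; P(data | r = 6) = (6/9)(3/8)(2/7)(1/6)(0/5) = 0.
Weighting by the prior gives 1/3 · 1/9 = 1/27, 1/3 · 1/9 = 1/27, 1/3 · 0 = 0; with total 2/27.
The posterior is then P(r = 1 | data) = 1/2, P(r = 2 | data) = 1/2, P(r = 6 | data) = 0.
So P(purple next | data) = Σ P(purple next | H) P(H | data) = (0)(1/2) + (1/4)(1/2) = 1/8.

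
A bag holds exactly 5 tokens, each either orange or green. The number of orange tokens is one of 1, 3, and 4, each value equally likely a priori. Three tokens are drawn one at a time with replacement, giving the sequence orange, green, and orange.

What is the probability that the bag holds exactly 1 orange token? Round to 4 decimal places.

0.1053

The likelihood of the observed sequence under each hypothesis: P(data | r = 1) = (1/5)(4/5)(1/5) = 4/125; P(data | r = 3) = (3/5)(2/5)(3/5) = 18/125; P(data | r = 4) = (4/5)(1/5)(4/5) = 16/125.
Multiplying each by its prior: 1/3 · 4/125 = 4/375, 1/3 · 18/125 = 6/125, 1/3 · 16/125 = 16/375; summing to 38/375.
Therefore the posterior P(r = 1 | data) = (4/375) / (38/375) = 2/19.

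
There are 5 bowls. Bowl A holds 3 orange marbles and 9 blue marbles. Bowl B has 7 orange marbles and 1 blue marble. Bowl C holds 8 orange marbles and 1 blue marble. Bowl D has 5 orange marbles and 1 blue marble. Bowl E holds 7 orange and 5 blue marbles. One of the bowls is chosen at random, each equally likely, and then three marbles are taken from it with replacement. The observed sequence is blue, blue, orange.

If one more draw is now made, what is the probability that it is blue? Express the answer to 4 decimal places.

Compute the likelihood of the observed sequence for each case: P(data | bowl A) = (9/12)(9/12)(3/12) = 0.14062; P(data | bowl B) = (1/8)(1/8)(7/8) = 0.013672; P(data | bowl C) = (1/9)(1/9)(8/9) = 0.010974; P(data | bowl D) = (1/6)(1/6)(5/6) = 0.023148; P(data | bowl E) = (5/12)(5/12)(7/12) = 0.10127.
The prior-weighted likelihoods are 1/5 · 0.14062 = 0.028125, 1/5 · 0.013672 = 0.0027344, 1/5 · 0.010974 = 0.0021948, 1/5 · 0.023148 = 0.0046296, 1/5 · 0.10127 = 0.020255; summing to 0.057938.
Normalising, the posterior is P(bowl A | data) = 0.48543, P(bowl B | data) = 0.047195, P(bowl C | data) = 0.037881, P(bowl D | data) = 0.079906, P(bowl E | data) = 0.34959.
Averaging over the posterior, P(blue next | data) = (3/4)(0.48543) + (1/8)(0.047195) + (1/9)(0.037881) + (1/6)(0.079906) + (5/12)(0.34959) = 0.53316.

0.5332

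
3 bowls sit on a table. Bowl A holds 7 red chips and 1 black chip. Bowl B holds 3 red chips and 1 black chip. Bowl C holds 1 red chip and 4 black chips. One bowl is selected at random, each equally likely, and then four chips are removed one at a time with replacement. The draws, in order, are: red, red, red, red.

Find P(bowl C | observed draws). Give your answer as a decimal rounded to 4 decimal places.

For each hypothesis, P(data | H) works out to: P(data | bowl A) = (7/8)(7/8)(7/8)(7/8) = 0.58618; P(data | bowl B) = (3/4)(3/4)(3/4)(3/4) = 0.31641; P(data | bowl C) = (1/5)(1/5)(1/5)(1/5) = 0.0016.
Weighting by the prior gives 1/3 · 0.58618 = 0.19539, 1/3 · 0.31641 = 0.10547, 1/3 · 0.0016 = 0.00053333; with total 0.3014.
By Bayes' rule, P(bowl C | data) = (0.00053333) / (0.3014) = 0.0017695.

0.0018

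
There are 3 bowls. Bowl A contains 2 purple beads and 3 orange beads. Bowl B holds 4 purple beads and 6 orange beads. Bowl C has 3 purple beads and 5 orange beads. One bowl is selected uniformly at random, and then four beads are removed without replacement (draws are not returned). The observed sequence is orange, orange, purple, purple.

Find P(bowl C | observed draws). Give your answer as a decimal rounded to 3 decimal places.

0.294

The likelihood of the observed sequence under each hypothesis: P(data | bowl A) = (3/5)(2/4)(2/3)(1/2) = 1/10; P(data | bowl B) = (6/10)(5/9)(4/8)(3/7) = 1/14; P(data | bowl C) = (5/8)(4/7)(3/6)(2/5) = 1/14.
Weighting by the prior gives 1/3 · 1/10 = 1/30, 1/3 · 1/14 = 1/42, 1/3 · 1/14 = 1/42; with total 17/210.
Therefore the posterior P(bowl C | data) = (1/42) / (17/210) = 5/17.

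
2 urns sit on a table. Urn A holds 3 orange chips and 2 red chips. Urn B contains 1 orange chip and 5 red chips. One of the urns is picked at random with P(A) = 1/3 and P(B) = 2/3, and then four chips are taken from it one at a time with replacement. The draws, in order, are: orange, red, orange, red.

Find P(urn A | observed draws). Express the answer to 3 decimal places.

0.599

For each hypothesis, P(data | H) works out to: P(data | urn A) = (3/5)(2/5)(3/5)(2/5) = 0.0576; P(data | urn B) = (1/6)(5/6)(1/6)(5/6) = 0.01929.
The prior-weighted likelihoods are 1/3 · 0.0576 = 0.0192, 2/3 · 0.01929 = 0.01286; these sum to 0.03206.
Therefore the posterior P(urn A | data) = (0.0192) / (0.03206) = 0.59888.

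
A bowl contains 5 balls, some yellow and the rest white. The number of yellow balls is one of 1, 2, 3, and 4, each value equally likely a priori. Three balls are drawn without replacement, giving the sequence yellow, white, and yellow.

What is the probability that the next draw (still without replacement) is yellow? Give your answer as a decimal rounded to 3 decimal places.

Under each hypothesis, the probability of the observed sequence is: P(data | r = 1) = (1/5)(4/4)(0/3) = 0; P(data | r = 2) = (2/5)(3/4)(1/3) = 1/10; P(data | r = 3) = (3/5)(2/4)(2/3) = 1/5; P(data | r = 4) = (4/5)(1/4)(3/3) = 1/5.
Multiplying each by its prior: 1/4 · 0 = 0, 1/4 · 1/10 = 1/40, 1/4 · 1/5 = 1/20, 1/4 · 1/5 = 1/20; with total 1/8.
Normalising, the posterior is P(r = 1 | data) = 0, P(r = 2 | data) = 1/5, P(r = 3 | data) = 2/5, P(r = 4 | data) = 2/5.
Averaging over the posterior, P(yellow next | data) = (0)(1/5) + (1/2)(2/5) + (1)(2/5) = 3/5.

0.600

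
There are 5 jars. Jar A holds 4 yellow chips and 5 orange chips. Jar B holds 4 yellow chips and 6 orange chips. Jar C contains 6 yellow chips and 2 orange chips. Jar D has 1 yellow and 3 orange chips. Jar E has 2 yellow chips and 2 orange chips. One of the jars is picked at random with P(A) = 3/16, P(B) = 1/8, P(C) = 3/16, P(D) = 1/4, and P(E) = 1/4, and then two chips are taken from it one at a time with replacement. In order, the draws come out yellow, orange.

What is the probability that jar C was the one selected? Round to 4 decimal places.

0.1592

For each hypothesis, P(data | H) works out to: P(data | jar A) = (4/9)(5/9) = 0.24691; P(data | jar B) = (4/10)(6/10) = 0.24; P(data | jar C) = (6/8)(2/8) = 0.1875; P(data | jar D) = (1/4)(3/4) = 0.1875; P(data | jar E) = (2/4)(2/4) = 0.25.
Multiplying each by its prior: 3/16 · 0.24691 = 0.046296, 1/8 · 0.24 = 0.03, 3/16 · 0.1875 = 0.035156, 1/4 · 0.1875 = 0.046875, 1/4 · 0.25 = 0.0625; summing to 0.22083.
So P(jar C | data) = (0.035156) / (0.22083) = 0.1592.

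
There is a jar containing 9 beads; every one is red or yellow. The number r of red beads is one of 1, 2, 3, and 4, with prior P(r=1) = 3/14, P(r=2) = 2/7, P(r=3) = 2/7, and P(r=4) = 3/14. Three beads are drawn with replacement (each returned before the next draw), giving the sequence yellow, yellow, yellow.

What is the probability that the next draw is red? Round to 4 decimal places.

For each hypothesis, P(data | H) works out to: P(data | r = 1) = (8/9)(8/9)(8/9) = 0.70233; P(data | r = 2) = (7/9)(7/9)(7/9) = 0.47051; P(data | r = 3) = (6/9)(6/9)(6/9) = 0.2963; P(data | r = 4) = (5/9)(5/9)(5/9) = 0.17147.
The prior-weighted likelihoods are 3/14 · 0.70233 = 0.1505, 2/7 · 0.47051 = 0.13443, 2/7 · 0.2963 = 0.084656, 3/14 · 0.17147 = 0.036743; with total 0.40633.
The posterior is then P(r = 1 | data) = 0.37039, P(r = 2 | data) = 0.33084, P(r = 3 | data) = 0.20834, P(r = 4 | data) = 0.090427.
So P(red next | data) = Σ P(red next | H) P(H | data) = (1/9)(0.37039) + (2/9)(0.33084) + (1/3)(0.20834) + (4/9)(0.090427) = 0.22431.

0.2243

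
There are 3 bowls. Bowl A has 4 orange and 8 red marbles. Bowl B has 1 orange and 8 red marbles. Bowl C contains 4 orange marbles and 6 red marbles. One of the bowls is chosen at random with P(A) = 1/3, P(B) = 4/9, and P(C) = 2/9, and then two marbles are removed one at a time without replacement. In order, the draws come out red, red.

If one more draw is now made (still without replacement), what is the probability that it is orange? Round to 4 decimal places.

The likelihood of the observed sequence under each hypothesis: P(data | bowl A) = (8/12)(7/11) = 14/33; P(data | bowl B) = (8/9)(7/8) = 7/9; P(data | bowl C) = (6/10)(5/9) = 1/3.
The prior-weighted likelihoods are 1/3 · 14/33 = 14/99, 4/9 · 7/9 = 28/81, 2/9 · 1/3 = 2/27; summing to 500/891.
The posterior is then P(bowl A | data) = 0.252, P(bowl B | data) = 0.616, P(bowl C | data) = 0.132.
Averaging over the posterior, P(orange next | data) = (2/5)(0.252) + (1/7)(0.616) + (1/2)(0.132) = 0.2548.

0.2548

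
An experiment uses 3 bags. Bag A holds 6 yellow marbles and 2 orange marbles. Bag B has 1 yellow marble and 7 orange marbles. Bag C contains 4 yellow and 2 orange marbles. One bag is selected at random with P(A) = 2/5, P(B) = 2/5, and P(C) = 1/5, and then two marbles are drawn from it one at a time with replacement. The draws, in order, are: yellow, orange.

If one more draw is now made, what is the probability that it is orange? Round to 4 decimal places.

For each hypothesis, P(data | H) works out to: P(data | bag A) = (6/8)(2/8) = 3/16; P(data | bag B) = (1/8)(7/8) = 7/64; P(data | bag C) = (4/6)(2/6) = 2/9.
Weighting by the prior gives 2/5 · 3/16 = 3/40, 2/5 · 7/64 = 7/160, 1/5 · 2/9 = 2/45; these sum to 47/288.
The posterior is then P(bag A | data) = 0.45957, P(bag B | data) = 0.26809, P(bag C | data) = 0.27234.
The predictive probability is P(orange next | data) = (1/4)(0.45957) + (7/8)(0.26809) + (1/3)(0.27234) = 0.44025.

0.4402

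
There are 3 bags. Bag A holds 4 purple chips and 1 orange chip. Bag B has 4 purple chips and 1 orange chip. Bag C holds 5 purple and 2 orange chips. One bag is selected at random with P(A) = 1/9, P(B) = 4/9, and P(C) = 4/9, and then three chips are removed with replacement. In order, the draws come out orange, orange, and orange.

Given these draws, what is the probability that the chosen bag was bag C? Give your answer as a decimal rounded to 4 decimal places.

0.6999

For each hypothesis, P(data | H) works out to: P(data | bag A) = (1/5)(1/5)(1/5) = 0.008; P(data | bag B) = (1/5)(1/5)(1/5) = 0.008; P(data | bag C) = (2/7)(2/7)(2/7) = 0.023324.
Weighting by the prior gives 1/9 · 0.008 = 0.00088889, 4/9 · 0.008 = 0.0035556, 4/9 · 0.023324 = 0.010366; summing to 0.01481.
Therefore the posterior P(bag C | data) = (0.010366) / (0.01481) = 0.69991.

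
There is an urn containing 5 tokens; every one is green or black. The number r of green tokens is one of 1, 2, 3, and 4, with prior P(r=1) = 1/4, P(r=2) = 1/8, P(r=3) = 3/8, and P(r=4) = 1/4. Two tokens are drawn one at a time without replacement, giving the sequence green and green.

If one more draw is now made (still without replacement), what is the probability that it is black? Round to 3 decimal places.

Under each hypothesis, the probability of the observed sequence is: P(data | r = 1) = (1/5)(0/4) = 0; P(data | r = 2) = (2/5)(1/4) = 1/10; P(data | r = 3) = (3/5)(2/4) = 3/10; P(data | r = 4) = (4/5)(3/4) = 3/5.
The prior-weighted likelihoods are 1/4 · 0 = 0, 1/8 · 1/10 = 1/80, 3/8 · 3/10 = 9/80, 1/4 · 3/5 = 3/20; these sum to 11/40.
Normalising, the posterior is P(r = 1 | data) = 0, P(r = 2 | data) = 1/22, P(r = 3 | data) = 9/22, P(r = 4 | data) = 6/11.
So P(black next | data) = Σ P(black next | H) P(H | data) = (1)(1/22) + (2/3)(9/22) + (1/3)(6/11) = 1/2.

0.500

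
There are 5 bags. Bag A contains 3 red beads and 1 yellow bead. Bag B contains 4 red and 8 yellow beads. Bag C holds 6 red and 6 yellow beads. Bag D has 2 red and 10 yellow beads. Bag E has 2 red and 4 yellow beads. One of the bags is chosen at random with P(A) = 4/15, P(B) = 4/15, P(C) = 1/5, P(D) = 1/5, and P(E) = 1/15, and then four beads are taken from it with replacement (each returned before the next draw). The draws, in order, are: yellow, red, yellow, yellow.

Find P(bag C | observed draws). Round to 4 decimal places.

Compute the likelihood of the observed sequence for each case: P(data | bag A) = (1/4)(3/4)(1/4)(1/4) = 0.011719; P(data | bag B) = (8/12)(4/12)(8/12)(8/12) = 0.098765; P(data | bag C) = (6/12)(6/12)(6/12)(6/12) = 0.0625; P(data | bag D) = (10/12)(2/12)(10/12)(10/12) = 0.096451; P(data | bag E) = (4/6)(2/6)(4/6)(4/6) = 0.098765.
Multiplying each by its prior: 4/15 · 0.011719 = 0.003125, 4/15 · 0.098765 = 0.026337, 1/5 · 0.0625 = 0.0125, 1/5 · 0.096451 = 0.01929, 1/15 · 0.098765 = 0.0065844; with total 0.067837.
By Bayes' rule, P(bag C | data) = (0.0125) / (0.067837) = 0.18427.

0.1843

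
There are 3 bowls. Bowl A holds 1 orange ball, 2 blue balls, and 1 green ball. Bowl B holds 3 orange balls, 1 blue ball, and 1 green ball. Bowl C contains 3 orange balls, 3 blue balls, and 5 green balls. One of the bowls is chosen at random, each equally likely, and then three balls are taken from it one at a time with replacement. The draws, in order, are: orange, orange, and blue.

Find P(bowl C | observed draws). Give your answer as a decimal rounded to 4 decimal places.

The likelihood of the observed sequence under each hypothesis: P(data | bowl A) = (1/4)(1/4)(2/4) = 0.03125; P(data | bowl B) = (3/5)(3/5)(1/5) = 0.072; P(data | bowl C) = (3/11)(3/11)(3/11) = 0.020285.
The prior-weighted likelihoods are 1/3 · 0.03125 = 0.010417, 1/3 · 0.072 = 0.024, 1/3 · 0.020285 = 0.0067618; summing to 0.041178.
Hence P(bowl C | data) = (0.0067618) / (0.041178) = 0.16421.

0.1642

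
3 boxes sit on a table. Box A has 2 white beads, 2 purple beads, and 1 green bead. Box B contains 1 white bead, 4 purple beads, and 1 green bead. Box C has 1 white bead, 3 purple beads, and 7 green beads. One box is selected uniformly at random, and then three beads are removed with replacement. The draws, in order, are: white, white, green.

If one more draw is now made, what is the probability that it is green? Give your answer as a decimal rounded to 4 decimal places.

0.2511

The likelihood of the observed sequence under each hypothesis: P(data | box A) = (2/5)(2/5)(1/5) = 0.032; P(data | box B) = (1/6)(1/6)(1/6) = 0.0046296; P(data | box C) = (1/11)(1/11)(7/11) = 0.0052592.
Weighting by the prior gives 1/3 · 0.032 = 0.010667, 1/3 · 0.0046296 = 0.0015432, 1/3 · 0.0052592 = 0.0017531; with total 0.013963.
Dividing through by the total gives posterior P(box A | data) = 0.76393, P(box B | data) = 0.11052, P(box C | data) = 0.12555.
Averaging over the posterior, P(green next | data) = (1/5)(0.76393) + (1/6)(0.11052) + (7/11)(0.12555) = 0.2511.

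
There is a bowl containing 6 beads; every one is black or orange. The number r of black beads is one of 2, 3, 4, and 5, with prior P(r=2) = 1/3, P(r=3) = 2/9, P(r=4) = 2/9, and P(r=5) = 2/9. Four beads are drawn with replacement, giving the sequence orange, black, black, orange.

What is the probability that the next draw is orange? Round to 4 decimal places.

The likelihood of the observed sequence under each hypothesis: P(data | r = 2) = (4/6)(2/6)(2/6)(4/6) = 0.049383; P(data | r = 3) = (3/6)(3/6)(3/6)(3/6) = 0.0625; P(data | r = 4) = (2/6)(4/6)(4/6)(2/6) = 0.049383; P(data | r = 5) = (1/6)(5/6)(5/6)(1/6) = 0.01929.
Weighting by the prior gives 1/3 · 0.049383 = 0.016461, 2/9 · 0.0625 = 0.013889, 2/9 · 0.049383 = 0.010974, 2/9 · 0.01929 = 0.0042867; these sum to 0.04561.
The posterior is then P(r = 2 | data) = 0.3609, P(r = 3 | data) = 0.30451, P(r = 4 | data) = 0.2406, P(r = 5 | data) = 0.093985.
Averaging over the posterior, P(orange next | data) = (2/3)(0.3609) + (1/2)(0.30451) + (1/3)(0.2406) + (1/6)(0.093985) = 0.48872.

0.4887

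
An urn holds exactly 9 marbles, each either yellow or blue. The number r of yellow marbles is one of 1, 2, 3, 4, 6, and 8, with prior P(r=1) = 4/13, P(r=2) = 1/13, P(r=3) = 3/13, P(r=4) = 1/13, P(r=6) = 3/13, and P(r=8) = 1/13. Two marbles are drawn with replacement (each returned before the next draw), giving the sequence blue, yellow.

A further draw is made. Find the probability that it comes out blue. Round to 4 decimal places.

The likelihood of the observed sequence under each hypothesis: P(data | r = 1) = (8/9)(1/9) = 0.098765; P(data | r = 2) = (7/9)(2/9) = 0.17284; P(data | r = 3) = (6/9)(3/9) = 0.22222; P(data | r = 4) = (5/9)(4/9) = 0.24691; P(data | r = 6) = (3/9)(6/9) = 0.22222; P(data | r = 8) = (1/9)(8/9) = 0.098765.
Multiplying each by its prior: 4/13 · 0.098765 = 0.030389, 1/13 · 0.17284 = 0.013295, 3/13 · 0.22222 = 0.051282, 1/13 · 0.24691 = 0.018993, 3/13 · 0.22222 = 0.051282, 1/13 · 0.098765 = 0.0075973; with total 0.17284.
Dividing through by the total gives posterior P(r = 1 | data) = 0.17582, P(r = 2 | data) = 0.076923, P(r = 3 | data) = 0.2967, P(r = 4 | data) = 0.10989, P(r = 6 | data) = 0.2967, P(r = 8 | data) = 0.043956.
Averaging over the posterior, P(blue next | data) = (8/9)(0.17582) + (7/9)(0.076923) + (2/3)(0.2967) + (5/9)(0.10989) + (1/3)(0.2967) + (1/9)(0.043956) = 0.57875.

0.5788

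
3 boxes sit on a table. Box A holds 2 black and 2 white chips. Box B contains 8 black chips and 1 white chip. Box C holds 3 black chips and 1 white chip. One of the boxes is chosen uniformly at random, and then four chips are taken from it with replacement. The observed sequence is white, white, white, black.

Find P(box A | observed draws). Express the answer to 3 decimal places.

Compute the likelihood of the observed sequence for each case: P(data | box A) = (2/4)(2/4)(2/4)(2/4) = 0.0625; P(data | box B) = (1/9)(1/9)(1/9)(8/9) = 0.0012193; P(data | box C) = (1/4)(1/4)(1/4)(3/4) = 0.011719.
Multiplying each by its prior: 1/3 · 0.0625 = 0.020833, 1/3 · 0.0012193 = 0.00040644, 1/3 · 0.011719 = 0.0039062; summing to 0.025146.
So P(box A | data) = (0.020833) / (0.025146) = 0.82849.

0.828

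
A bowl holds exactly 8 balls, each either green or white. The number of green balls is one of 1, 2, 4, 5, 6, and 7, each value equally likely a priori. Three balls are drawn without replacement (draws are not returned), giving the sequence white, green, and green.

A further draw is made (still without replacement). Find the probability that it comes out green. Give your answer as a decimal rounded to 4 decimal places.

The likelihood of the observed sequence under each hypothesis: P(data | r = 1) = (7/8)(1/7)(0/6) = 0; P(data | r = 2) = (6/8)(2/7)(1/6) = 1/28; P(data | r = 4) = (4/8)(4/7)(3/6) = 1/7; P(data | r = 5) = (3/8)(5/7)(4/6) = 5/28; P(data | r = 6) = (2/8)(6/7)(5/6) = 5/28; P(data | r = 7) = (1/8)(7/7)(6/6) = 1/8.
Multiplying each by its prior: 1/6 · 0 = 0, 1/6 · 1/28 = 1/168, 1/6 · 1/7 = 1/42, 1/6 · 5/28 = 5/168, 1/6 · 5/28 = 5/168, 1/6 · 1/8 = 1/48; with total 37/336.
Normalising, the posterior is P(r = 1 | data) = 0, P(r = 2 | data) = 2/37, P(r = 4 | data) = 8/37, P(r = 5 | data) = 10/37, P(r = 6 | data) = 10/37, P(r = 7 | data) = 7/37.
Averaging over the posterior, P(green next | data) = (0)(2/37) + (2/5)(8/37) + (3/5)(10/37) + (4/5)(10/37) + (1)(7/37) = 121/185.

0.6541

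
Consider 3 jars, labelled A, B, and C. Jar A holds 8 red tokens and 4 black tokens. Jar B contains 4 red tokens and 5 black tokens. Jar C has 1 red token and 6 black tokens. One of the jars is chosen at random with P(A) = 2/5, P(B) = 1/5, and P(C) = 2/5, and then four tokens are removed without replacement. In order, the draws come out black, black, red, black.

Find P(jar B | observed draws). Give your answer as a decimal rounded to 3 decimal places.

0.200

Under each hypothesis, the probability of the observed sequence is: P(data | jar A) = (4/12)(3/11)(8/10)(2/9) = 0.016162; P(data | jar B) = (5/9)(4/8)(4/7)(3/6) = 0.079365; P(data | jar C) = (6/7)(5/6)(1/5)(4/4) = 0.14286.
Multiplying each by its prior: 2/5 · 0.016162 = 0.0064646, 1/5 · 0.079365 = 0.015873, 2/5 · 0.14286 = 0.057143; these sum to 0.079481.
Therefore the posterior P(jar B | data) = (0.015873) / (0.079481) = 0.19971.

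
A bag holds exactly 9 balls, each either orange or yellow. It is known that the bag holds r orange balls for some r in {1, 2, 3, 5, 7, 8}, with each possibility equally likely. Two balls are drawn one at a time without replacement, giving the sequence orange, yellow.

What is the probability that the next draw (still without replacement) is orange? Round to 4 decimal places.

For each hypothesis, P(data | H) works out to: P(data | r = 1) = (1/9)(8/8) = 1/9; P(data | r = 2) = (2/9)(7/8) = 7/36; P(data | r = 3) = (3/9)(6/8) = 1/4; P(data | r = 5) = (5/9)(4/8) = 5/18; P(data | r = 7) = (7/9)(2/8) = 7/36; P(data | r = 8) = (8/9)(1/8) = 1/9.
The prior-weighted likelihoods are 1/6 · 1/9 = 1/54, 1/6 · 7/36 = 7/216, 1/6 · 1/4 = 1/24, 1/6 · 5/18 = 5/108, 1/6 · 7/36 = 7/216, 1/6 · 1/9 = 1/54; these sum to 41/216.
The posterior is then P(r = 1 | data) = 4/41, P(r = 2 | data) = 7/41, P(r = 3 | data) = 9/41, P(r = 5 | data) = 10/41, P(r = 7 | data) = 7/41, P(r = 8 | data) = 4/41.
So P(orange next | data) = Σ P(orange next | H) P(H | data) = (0)(4/41) + (1/7)(7/41) + (2/7)(9/41) + (4/7)(10/41) + (6/7)(7/41) + (1)(4/41) = 135/287.

0.4704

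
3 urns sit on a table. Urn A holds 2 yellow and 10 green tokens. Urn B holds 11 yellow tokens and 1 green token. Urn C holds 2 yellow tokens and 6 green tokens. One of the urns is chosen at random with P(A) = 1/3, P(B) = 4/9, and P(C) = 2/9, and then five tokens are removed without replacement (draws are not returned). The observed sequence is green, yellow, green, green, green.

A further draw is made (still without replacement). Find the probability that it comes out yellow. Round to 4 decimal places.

0.2195

Compute the likelihood of the observed sequence for each case: P(data | urn A) = (10/12)(2/11)(9/10)(8/9)(7/8) = 7/66; P(data | urn B) = (1/12)(11/11)(0/10) = 0; P(data | urn C) = (6/8)(2/7)(5/6)(4/5)(3/4) = 3/28.
Weighting by the prior gives 1/3 · 7/66 = 7/198, 4/9 · 0 = 0, 2/9 · 3/28 = 1/42; these sum to 41/693.
Dividing through by the total gives posterior P(urn A | data) = 49/82, P(urn B | data) = 0, P(urn C | data) = 33/82.
The predictive probability is P(yellow next | data) = (1/7)(49/82) + (1/3)(33/82) = 9/41.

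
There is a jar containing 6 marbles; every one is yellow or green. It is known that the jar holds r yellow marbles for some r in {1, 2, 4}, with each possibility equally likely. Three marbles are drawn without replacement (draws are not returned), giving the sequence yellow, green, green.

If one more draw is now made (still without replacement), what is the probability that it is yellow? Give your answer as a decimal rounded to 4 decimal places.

0.3077

Under each hypothesis, the probability of the observed sequence is: P(data | r = 1) = (1/6)(5/5)(4/4) = 1/6; P(data | r = 2) = (2/6)(4/5)(3/4) = 1/5; P(data | r = 4) = (4/6)(2/5)(1/4) = 1/15.
Multiplying each by its prior: 1/3 · 1/6 = 1/18, 1/3 · 1/5 = 1/15, 1/3 · 1/15 = 1/45; summing to 13/90.
Normalising, the posterior is P(r = 1 | data) = 5/13, P(r = 2 | data) = 6/13, P(r = 4 | data) = 2/13.
Averaging over the posterior, P(yellow next | data) = (0)(5/13) + (1/3)(6/13) + (1)(2/13) = 4/13.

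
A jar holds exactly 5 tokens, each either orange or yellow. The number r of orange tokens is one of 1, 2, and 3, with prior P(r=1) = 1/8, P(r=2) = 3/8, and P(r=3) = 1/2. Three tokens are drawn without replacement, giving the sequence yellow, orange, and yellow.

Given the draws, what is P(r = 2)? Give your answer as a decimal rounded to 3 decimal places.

0.500

Under each hypothesis, the probability of the observed sequence is: P(data | r = 1) = (4/5)(1/4)(3/3) = 1/5; P(data | r = 2) = (3/5)(2/4)(2/3) = 1/5; P(data | r = 3) = (2/5)(3/4)(1/3) = 1/10.
Weighting by the prior gives 1/8 · 1/5 = 1/40, 3/8 · 1/5 = 3/40, 1/2 · 1/10 = 1/20; these sum to 3/20.
By Bayes' rule, P(r = 2 | data) = (3/40) / (3/20) = 1/2.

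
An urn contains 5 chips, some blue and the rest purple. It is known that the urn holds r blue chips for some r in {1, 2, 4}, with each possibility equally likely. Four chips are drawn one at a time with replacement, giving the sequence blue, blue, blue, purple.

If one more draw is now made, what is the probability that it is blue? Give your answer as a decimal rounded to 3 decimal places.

0.670

For each hypothesis, P(data | H) works out to: P(data | r = 1) = (1/5)(1/5)(1/5)(4/5) = 0.0064; P(data | r = 2) = (2/5)(2/5)(2/5)(3/5) = 0.0384; P(data | r = 4) = (4/5)(4/5)(4/5)(1/5) = 0.1024.
Multiplying each by its prior: 1/3 · 0.0064 = 0.0021333, 1/3 · 0.0384 = 0.0128, 1/3 · 0.1024 = 0.034133; summing to 0.049067.
Dividing through by the total gives posterior P(r = 1 | data) = 0.043478, P(r = 2 | data) = 0.26087, P(r = 4 | data) = 0.69565.
The predictive probability is P(blue next | data) = (1/5)(0.043478) + (2/5)(0.26087) + (4/5)(0.69565) = 0.66957.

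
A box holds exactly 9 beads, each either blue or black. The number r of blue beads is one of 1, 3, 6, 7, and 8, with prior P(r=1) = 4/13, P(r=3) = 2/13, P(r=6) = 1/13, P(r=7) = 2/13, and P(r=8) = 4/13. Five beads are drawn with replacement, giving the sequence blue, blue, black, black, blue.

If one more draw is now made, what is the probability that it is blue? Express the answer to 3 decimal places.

Under each hypothesis, the probability of the observed sequence is: P(data | r = 1) = (1/9)(1/9)(8/9)(8/9)(1/9) = 0.0010838; P(data | r = 3) = (3/9)(3/9)(6/9)(6/9)(3/9) = 0.016461; P(data | r = 6) = (6/9)(6/9)(3/9)(3/9)(6/9) = 0.032922; P(data | r = 7) = (7/9)(7/9)(2/9)(2/9)(7/9) = 0.023235; P(data | r = 8) = (8/9)(8/9)(1/9)(1/9)(8/9) = 0.0086708.
The prior-weighted likelihoods are 4/13 · 0.0010838 = 0.00033349, 2/13 · 0.016461 = 0.0025324, 1/13 · 0.032922 = 0.0025324, 2/13 · 0.023235 = 0.0035746, 4/13 · 0.0086708 = 0.0026679; with total 0.011641.
The posterior is then P(r = 1 | data) = 0.028648, P(r = 3 | data) = 0.21755, P(r = 6 | data) = 0.21755, P(r = 7 | data) = 0.30707, P(r = 8 | data) = 0.22919.
So P(blue next | data) = Σ P(blue next | H) P(H | data) = (1/9)(0.028648) + (1/3)(0.21755) + (2/3)(0.21755) + (7/9)(0.30707) + (8/9)(0.22919) = 0.66328.

0.663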